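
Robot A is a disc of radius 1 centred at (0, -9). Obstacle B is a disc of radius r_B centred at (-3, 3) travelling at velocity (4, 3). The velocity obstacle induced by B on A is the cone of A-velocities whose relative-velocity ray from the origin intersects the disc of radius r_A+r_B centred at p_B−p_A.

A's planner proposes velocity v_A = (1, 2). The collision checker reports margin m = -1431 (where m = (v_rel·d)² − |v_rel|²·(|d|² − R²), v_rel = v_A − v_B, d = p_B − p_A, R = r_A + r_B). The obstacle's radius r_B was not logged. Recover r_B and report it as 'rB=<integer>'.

m = -1431
d = (-3, 12);  v_rel = (-3, -1),  |v_rel|² = 10
v_rel×d = (-3)·(12) − (-1)·(-3) = -39
since m = R²·10 − (-39)²:  R² = (1521 + -1431) / 10 = 9
R = √9 = 3  ⇒  r_B = 3 − 1 = 2

rB=2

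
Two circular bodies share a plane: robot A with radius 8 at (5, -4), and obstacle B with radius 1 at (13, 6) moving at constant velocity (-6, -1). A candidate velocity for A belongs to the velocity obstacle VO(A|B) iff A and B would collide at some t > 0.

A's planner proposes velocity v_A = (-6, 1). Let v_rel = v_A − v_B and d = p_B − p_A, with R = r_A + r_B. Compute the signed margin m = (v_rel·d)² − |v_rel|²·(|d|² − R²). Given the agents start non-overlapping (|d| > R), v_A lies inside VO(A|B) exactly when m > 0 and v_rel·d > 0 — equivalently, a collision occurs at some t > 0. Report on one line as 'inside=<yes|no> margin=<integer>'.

d = (8, 10),  |d|² = 164;  R = 8+1 = 9,  c = 164−9² = 83
v_rel = (0, 2),  |v_rel|² = 4;  v_rel·d = (0)·(8) + (2)·(10) = 20
4·t² − 40·t + 83 = 0  ⇒  m = 20² − 4·83 = 68
m = 68 > 0,  v_rel·d = 20 > 0  ⇒  inside

inside=yes margin=68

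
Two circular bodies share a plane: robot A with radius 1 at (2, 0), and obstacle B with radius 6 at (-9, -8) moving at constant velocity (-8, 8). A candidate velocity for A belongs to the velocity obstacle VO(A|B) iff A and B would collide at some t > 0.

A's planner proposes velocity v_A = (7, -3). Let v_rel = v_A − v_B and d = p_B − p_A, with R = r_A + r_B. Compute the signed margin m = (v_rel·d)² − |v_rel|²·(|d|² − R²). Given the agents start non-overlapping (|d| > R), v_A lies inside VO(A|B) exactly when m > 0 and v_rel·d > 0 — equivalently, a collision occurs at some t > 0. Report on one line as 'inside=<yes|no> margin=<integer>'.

d = (-11, -8),  |d|² = 185;  R = 1+6 = 7,  c = 185−7² = 136
v_rel = (15, -11),  |v_rel|² = 346;  v_rel·d = (15)·(-11) + (-11)·(-8) = -77
346·t² + 154·t + 136 = 0  ⇒  m = (-77)² − 346·136 = -41127
m = -41127 < 0,  v_rel·d = -77 < 0  ⇒  outside

inside=no margin=-41127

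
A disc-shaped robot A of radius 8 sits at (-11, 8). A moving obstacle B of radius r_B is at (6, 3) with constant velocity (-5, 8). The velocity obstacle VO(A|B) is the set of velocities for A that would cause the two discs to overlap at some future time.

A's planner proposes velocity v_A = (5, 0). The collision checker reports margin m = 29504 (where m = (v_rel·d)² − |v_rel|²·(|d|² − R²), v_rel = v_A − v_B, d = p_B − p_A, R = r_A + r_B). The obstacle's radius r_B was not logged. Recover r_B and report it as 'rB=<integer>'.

m = 29504
d = (17, -5);  v_rel = (10, -8),  |v_rel|² = 164
v_rel×d = (10)·(-5) − (-8)·(17) = 86
since m = R²·164 − 86²:  R² = (7396 + 29504) / 164 = 225
R = √225 = 15  ⇒  r_B = 15 − 8 = 7

rB=7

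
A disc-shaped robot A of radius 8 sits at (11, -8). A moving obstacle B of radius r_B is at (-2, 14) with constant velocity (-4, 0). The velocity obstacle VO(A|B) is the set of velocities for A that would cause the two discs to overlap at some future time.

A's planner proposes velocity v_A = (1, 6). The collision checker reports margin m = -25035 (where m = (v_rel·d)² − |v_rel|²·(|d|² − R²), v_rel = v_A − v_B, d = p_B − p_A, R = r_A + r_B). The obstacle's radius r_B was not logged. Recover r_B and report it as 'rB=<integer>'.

m = -25035
d = (-13, 22);  v_rel = (5, 6),  |v_rel|² = 61
v_rel×d = (5)·(22) − (6)·(-13) = 188
since m = R²·61 − 188²:  R² = (35344 + -25035) / 61 = 169
R = √169 = 13  ⇒  r_B = 13 − 8 = 5

rB=5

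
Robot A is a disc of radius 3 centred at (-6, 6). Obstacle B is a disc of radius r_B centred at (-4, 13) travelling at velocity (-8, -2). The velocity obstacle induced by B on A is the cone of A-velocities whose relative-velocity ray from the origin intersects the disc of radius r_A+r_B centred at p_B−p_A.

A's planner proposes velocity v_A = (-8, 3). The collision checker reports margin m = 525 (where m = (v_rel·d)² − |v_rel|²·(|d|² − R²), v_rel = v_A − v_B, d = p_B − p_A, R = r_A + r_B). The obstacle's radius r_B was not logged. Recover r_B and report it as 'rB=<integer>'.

m = 525
d = (2, 7);  v_rel = (0, 5),  |v_rel|² = 25
v_rel×d = (0)·(7) − (5)·(2) = -10
since m = R²·25 − (-10)²:  R² = (100 + 525) / 25 = 25
R = √25 = 5  ⇒  r_B = 5 − 3 = 2

rB=2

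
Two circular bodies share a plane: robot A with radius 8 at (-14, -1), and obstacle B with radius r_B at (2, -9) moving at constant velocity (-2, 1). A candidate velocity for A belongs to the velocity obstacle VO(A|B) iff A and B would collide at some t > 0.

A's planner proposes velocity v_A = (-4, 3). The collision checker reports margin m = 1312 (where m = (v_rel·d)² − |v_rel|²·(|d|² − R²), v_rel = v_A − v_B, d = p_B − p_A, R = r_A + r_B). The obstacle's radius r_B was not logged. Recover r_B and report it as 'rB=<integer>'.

m = 1312
d = (16, -8);  v_rel = (-2, 2),  |v_rel|² = 8
v_rel×d = (-2)·(-8) − (2)·(16) = -16
since m = R²·8 − (-16)²:  R² = (256 + 1312) / 8 = 196
R = √196 = 14  ⇒  r_B = 14 − 8 = 6

rB=6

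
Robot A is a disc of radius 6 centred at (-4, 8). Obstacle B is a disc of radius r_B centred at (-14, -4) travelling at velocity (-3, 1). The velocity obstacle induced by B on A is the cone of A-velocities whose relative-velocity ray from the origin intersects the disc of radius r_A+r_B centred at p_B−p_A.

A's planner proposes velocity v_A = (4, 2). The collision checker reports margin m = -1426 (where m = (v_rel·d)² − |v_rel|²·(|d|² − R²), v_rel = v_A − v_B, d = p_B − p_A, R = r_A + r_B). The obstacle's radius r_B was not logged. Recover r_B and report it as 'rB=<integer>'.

m = -1426
d = (-10, -12);  v_rel = (7, 1),  |v_rel|² = 50
v_rel×d = (7)·(-12) − (1)·(-10) = -74
since m = R²·50 − (-74)²:  R² = (5476 + -1426) / 50 = 81
R = √81 = 9  ⇒  r_B = 9 − 6 = 3

rB=3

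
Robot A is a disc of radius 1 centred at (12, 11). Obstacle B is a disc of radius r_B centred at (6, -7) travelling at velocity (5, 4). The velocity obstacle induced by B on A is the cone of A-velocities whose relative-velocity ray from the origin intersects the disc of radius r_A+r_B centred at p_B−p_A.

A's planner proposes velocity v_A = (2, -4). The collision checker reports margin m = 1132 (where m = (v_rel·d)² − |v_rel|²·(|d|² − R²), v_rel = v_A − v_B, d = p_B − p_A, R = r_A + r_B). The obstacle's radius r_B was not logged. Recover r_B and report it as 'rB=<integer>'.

m = 1132
d = (-6, -18);  v_rel = (-3, -8),  |v_rel|² = 73
v_rel×d = (-3)·(-18) − (-8)·(-6) = 6
since m = R²·73 − 6²:  R² = (36 + 1132) / 73 = 16
R = √16 = 4  ⇒  r_B = 4 − 1 = 3

rB=3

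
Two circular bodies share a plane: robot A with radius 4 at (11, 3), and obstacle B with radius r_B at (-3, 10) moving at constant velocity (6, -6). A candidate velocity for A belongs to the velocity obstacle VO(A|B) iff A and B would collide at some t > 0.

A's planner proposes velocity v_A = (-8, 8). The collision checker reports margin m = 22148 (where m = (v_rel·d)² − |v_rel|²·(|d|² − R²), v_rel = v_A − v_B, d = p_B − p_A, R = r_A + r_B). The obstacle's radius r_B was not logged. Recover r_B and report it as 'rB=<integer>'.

m = 22148
d = (-14, 7);  v_rel = (-14, 14),  |v_rel|² = 392
v_rel×d = (-14)·(7) − (14)·(-14) = 98
since m = R²·392 − 98²:  R² = (9604 + 22148) / 392 = 81
R = √81 = 9  ⇒  r_B = 9 − 4 = 5

rB=5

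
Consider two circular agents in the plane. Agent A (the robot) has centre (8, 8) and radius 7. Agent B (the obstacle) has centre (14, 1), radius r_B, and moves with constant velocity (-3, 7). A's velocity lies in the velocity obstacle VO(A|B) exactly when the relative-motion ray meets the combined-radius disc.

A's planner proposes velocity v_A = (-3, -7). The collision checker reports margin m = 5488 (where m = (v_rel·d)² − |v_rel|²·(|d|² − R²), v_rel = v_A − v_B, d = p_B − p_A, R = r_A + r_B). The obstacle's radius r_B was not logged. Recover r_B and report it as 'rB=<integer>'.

m = 5488
d = (6, -7);  v_rel = (0, -14),  |v_rel|² = 196
v_rel×d = (0)·(-7) − (-14)·(6) = 84
since m = R²·196 − 84²:  R² = (7056 + 5488) / 196 = 64
R = √64 = 8  ⇒  r_B = 8 − 7 = 1

rB=1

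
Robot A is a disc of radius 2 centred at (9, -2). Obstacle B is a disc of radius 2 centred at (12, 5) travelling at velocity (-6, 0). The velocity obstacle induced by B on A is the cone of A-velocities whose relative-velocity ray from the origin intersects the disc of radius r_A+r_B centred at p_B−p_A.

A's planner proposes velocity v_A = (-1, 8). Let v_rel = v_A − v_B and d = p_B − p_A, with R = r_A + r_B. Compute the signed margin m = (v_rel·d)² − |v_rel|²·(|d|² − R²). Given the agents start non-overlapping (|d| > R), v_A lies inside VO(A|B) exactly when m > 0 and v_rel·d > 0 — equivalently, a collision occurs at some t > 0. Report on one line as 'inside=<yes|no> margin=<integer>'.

d = (3, 7),  |d|² = 58;  R = 2+2 = 4,  c = 58−4² = 42
v_rel = (5, 8),  |v_rel|² = 89;  v_rel·d = (5)·(3) + (8)·(7) = 71
89·t² − 142·t + 42 = 0  ⇒  m = 71² − 89·42 = 1303
m = 1303 > 0,  v_rel·d = 71 > 0  ⇒  inside

inside=yes margin=1303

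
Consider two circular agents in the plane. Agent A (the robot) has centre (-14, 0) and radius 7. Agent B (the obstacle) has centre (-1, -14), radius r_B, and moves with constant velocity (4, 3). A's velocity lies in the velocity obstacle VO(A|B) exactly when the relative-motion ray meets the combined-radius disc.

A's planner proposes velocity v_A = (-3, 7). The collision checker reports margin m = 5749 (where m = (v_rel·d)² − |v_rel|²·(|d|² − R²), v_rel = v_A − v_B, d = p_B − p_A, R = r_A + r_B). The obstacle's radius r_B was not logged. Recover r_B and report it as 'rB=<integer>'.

m = 5749
d = (13, -14);  v_rel = (-7, 4),  |v_rel|² = 65
v_rel×d = (-7)·(-14) − (4)·(13) = 46
since m = R²·65 − 46²:  R² = (2116 + 5749) / 65 = 121
R = √121 = 11  ⇒  r_B = 11 − 7 = 4

rB=4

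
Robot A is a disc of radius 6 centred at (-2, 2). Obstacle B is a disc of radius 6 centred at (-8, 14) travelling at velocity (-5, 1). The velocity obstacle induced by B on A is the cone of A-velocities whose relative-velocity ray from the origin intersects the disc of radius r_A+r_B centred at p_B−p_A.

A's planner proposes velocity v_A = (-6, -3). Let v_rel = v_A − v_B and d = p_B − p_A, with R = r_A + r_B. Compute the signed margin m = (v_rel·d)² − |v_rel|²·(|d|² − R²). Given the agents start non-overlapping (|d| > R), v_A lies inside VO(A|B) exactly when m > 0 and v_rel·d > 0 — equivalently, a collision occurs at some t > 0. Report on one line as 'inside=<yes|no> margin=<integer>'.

d = (-6, 12),  |d|² = 180;  R = 6+6 = 12,  c = 180−12² = 36
v_rel = (-1, -4),  |v_rel|² = 17;  v_rel·d = (-1)·(-6) + (-4)·(12) = -42
17·t² + 84·t + 36 = 0  ⇒  m = (-42)² − 17·36 = 1152
m = 1152 > 0,  v_rel·d = -42 < 0  ⇒  outside

inside=no margin=1152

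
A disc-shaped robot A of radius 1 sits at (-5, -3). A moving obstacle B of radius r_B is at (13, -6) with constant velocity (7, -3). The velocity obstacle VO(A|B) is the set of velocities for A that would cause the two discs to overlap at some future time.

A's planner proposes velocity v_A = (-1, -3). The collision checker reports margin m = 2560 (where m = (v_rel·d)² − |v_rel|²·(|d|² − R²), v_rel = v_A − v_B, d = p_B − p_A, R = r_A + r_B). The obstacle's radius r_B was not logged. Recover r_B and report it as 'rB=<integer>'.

m = 2560
d = (18, -3);  v_rel = (-8, 0),  |v_rel|² = 64
v_rel×d = (-8)·(-3) − (0)·(18) = 24
since m = R²·64 − 24²:  R² = (576 + 2560) / 64 = 49
R = √49 = 7  ⇒  r_B = 7 − 1 = 6

rB=6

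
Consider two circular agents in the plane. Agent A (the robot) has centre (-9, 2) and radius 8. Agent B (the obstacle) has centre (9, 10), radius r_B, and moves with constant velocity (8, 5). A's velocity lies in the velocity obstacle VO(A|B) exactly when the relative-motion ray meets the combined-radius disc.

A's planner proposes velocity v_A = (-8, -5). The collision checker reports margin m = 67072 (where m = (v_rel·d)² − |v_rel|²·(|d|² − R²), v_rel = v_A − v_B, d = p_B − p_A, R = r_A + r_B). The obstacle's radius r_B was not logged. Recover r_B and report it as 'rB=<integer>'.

m = 67072
d = (18, 8);  v_rel = (-16, -10),  |v_rel|² = 356
v_rel×d = (-16)·(8) − (-10)·(18) = 52
since m = R²·356 − 52²:  R² = (2704 + 67072) / 356 = 196
R = √196 = 14  ⇒  r_B = 14 − 8 = 6

rB=6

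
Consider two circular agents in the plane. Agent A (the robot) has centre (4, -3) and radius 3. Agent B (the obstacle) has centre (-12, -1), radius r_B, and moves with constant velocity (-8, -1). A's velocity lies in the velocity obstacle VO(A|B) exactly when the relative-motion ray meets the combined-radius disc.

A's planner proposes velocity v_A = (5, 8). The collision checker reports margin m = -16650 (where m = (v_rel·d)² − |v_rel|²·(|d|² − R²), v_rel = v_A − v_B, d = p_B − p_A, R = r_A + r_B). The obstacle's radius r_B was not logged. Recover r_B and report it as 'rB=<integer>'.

m = -16650
d = (-16, 2);  v_rel = (13, 9),  |v_rel|² = 250
v_rel×d = (13)·(2) − (9)·(-16) = 170
since m = R²·250 − 170²:  R² = (28900 + -16650) / 250 = 49
R = √49 = 7  ⇒  r_B = 7 − 3 = 4

rB=4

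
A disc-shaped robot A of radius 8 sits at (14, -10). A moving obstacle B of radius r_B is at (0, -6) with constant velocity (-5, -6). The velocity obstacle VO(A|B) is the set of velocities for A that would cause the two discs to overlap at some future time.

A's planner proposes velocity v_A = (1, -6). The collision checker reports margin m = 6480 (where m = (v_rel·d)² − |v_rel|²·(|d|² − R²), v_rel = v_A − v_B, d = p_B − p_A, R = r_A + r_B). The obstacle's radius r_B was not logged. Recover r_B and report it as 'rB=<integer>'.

m = 6480
d = (-14, 4);  v_rel = (6, 0),  |v_rel|² = 36
v_rel×d = (6)·(4) − (0)·(-14) = 24
since m = R²·36 − 24²:  R² = (576 + 6480) / 36 = 196
R = √196 = 14  ⇒  r_B = 14 − 8 = 6

rB=6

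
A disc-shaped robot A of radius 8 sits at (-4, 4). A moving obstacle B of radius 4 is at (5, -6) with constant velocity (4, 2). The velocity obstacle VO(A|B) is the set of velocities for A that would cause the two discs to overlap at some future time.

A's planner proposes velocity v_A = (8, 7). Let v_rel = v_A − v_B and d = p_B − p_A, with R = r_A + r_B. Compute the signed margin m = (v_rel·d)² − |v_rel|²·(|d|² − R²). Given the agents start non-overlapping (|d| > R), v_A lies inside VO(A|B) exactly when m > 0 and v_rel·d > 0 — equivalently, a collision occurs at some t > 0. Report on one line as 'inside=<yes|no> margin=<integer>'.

d = (9, -10),  |d|² = 181;  R = 8+4 = 12,  c = 181−12² = 37
v_rel = (4, 5),  |v_rel|² = 41;  v_rel·d = (4)·(9) + (5)·(-10) = -14
41·t² + 28·t + 37 = 0  ⇒  m = (-14)² − 41·37 = -1321
m = -1321 < 0,  v_rel·d = -14 < 0  ⇒  outside

inside=no margin=-1321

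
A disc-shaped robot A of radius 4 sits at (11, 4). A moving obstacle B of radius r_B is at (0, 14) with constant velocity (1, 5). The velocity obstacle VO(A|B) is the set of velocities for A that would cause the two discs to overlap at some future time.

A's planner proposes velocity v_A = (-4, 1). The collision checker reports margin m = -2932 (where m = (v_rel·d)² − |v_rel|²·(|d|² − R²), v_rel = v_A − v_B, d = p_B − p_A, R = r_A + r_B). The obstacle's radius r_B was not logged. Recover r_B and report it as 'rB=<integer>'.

m = -2932
d = (-11, 10);  v_rel = (-5, -4),  |v_rel|² = 41
v_rel×d = (-5)·(10) − (-4)·(-11) = -94
since m = R²·41 − (-94)²:  R² = (8836 + -2932) / 41 = 144
R = √144 = 12  ⇒  r_B = 12 − 4 = 8

rB=8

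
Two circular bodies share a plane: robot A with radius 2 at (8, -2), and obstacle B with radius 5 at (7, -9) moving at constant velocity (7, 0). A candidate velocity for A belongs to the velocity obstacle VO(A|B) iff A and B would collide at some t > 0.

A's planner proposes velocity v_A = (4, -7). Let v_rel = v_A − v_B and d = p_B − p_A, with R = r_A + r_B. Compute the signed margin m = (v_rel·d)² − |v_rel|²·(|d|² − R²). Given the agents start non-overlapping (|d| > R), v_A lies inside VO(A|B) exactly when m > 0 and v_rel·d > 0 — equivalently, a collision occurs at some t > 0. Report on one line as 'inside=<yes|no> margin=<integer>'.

d = (-1, -7),  |d|² = 50;  R = 2+5 = 7,  c = 50−7² = 1
v_rel = (-3, -7),  |v_rel|² = 58;  v_rel·d = (-3)·(-1) + (-7)·(-7) = 52
58·t² − 104·t + 1 = 0  ⇒  m = 52² − 58·1 = 2646
m = 2646 > 0,  v_rel·d = 52 > 0  ⇒  inside

inside=yes margin=2646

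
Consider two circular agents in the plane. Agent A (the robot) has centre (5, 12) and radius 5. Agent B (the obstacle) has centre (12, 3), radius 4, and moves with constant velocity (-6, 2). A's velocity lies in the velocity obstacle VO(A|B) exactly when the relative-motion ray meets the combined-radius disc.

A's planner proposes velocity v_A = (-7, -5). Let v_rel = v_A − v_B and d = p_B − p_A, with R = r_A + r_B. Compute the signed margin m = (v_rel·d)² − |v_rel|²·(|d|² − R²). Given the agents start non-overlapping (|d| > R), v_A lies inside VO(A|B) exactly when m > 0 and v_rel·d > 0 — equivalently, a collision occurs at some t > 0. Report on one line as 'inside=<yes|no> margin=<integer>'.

d = (7, -9),  |d|² = 130;  R = 5+4 = 9,  c = 130−9² = 49
v_rel = (-1, -7),  |v_rel|² = 50;  v_rel·d = (-1)·(7) + (-7)·(-9) = 56
50·t² − 112·t + 49 = 0  ⇒  m = 56² − 50·49 = 686
m = 686 > 0,  v_rel·d = 56 > 0  ⇒  inside

inside=yes margin=686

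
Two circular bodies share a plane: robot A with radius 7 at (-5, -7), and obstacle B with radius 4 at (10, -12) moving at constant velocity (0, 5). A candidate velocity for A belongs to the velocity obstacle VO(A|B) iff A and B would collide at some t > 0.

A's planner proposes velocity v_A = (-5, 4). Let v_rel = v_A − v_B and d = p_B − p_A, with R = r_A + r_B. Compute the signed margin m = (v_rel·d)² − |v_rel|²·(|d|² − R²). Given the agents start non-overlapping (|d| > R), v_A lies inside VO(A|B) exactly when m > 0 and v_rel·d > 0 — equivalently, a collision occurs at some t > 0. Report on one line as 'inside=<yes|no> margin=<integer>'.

d = (15, -5),  |d|² = 250;  R = 7+4 = 11,  c = 250−11² = 129
v_rel = (-5, -1),  |v_rel|² = 26;  v_rel·d = (-5)·(15) + (-1)·(-5) = -70
26·t² + 140·t + 129 = 0  ⇒  m = (-70)² − 26·129 = 1546
m = 1546 > 0,  v_rel·d = -70 < 0  ⇒  outside

inside=no margin=1546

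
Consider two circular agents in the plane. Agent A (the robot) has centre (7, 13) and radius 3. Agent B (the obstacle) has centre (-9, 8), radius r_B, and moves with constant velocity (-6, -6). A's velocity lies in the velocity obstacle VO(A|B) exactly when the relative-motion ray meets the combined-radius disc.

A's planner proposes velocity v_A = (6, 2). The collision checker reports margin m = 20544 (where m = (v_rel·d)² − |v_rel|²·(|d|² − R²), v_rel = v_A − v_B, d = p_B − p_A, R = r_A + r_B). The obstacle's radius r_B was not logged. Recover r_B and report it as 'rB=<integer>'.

m = 20544
d = (-16, -5);  v_rel = (12, 8),  |v_rel|² = 208
v_rel×d = (12)·(-5) − (8)·(-16) = 68
since m = R²·208 − 68²:  R² = (4624 + 20544) / 208 = 121
R = √121 = 11  ⇒  r_B = 11 − 3 = 8

rB=8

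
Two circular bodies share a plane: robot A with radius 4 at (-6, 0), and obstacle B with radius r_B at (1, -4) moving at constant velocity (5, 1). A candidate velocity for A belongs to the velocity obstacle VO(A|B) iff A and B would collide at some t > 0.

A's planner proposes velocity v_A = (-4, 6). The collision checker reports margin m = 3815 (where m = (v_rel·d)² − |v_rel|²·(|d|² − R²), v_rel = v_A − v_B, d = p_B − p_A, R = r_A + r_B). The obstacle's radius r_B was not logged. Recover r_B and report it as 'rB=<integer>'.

m = 3815
d = (7, -4);  v_rel = (-9, 5),  |v_rel|² = 106
v_rel×d = (-9)·(-4) − (5)·(7) = 1
since m = R²·106 − 1²:  R² = (1 + 3815) / 106 = 36
R = √36 = 6  ⇒  r_B = 6 − 4 = 2

rB=2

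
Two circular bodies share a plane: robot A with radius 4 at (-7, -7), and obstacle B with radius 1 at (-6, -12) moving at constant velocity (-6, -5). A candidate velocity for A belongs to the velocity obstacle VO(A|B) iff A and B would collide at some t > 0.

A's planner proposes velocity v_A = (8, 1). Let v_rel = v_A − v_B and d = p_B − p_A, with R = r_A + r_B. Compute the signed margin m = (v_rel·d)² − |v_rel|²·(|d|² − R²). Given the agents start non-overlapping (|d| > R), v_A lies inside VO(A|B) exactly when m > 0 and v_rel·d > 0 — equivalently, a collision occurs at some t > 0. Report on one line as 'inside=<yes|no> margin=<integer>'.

d = (1, -5),  |d|² = 26;  R = 4+1 = 5,  c = 26−5² = 1
v_rel = (14, 6),  |v_rel|² = 232;  v_rel·d = (14)·(1) + (6)·(-5) = -16
232·t² + 32·t + 1 = 0  ⇒  m = (-16)² − 232·1 = 24
m = 24 > 0,  v_rel·d = -16 < 0  ⇒  outside

inside=no margin=24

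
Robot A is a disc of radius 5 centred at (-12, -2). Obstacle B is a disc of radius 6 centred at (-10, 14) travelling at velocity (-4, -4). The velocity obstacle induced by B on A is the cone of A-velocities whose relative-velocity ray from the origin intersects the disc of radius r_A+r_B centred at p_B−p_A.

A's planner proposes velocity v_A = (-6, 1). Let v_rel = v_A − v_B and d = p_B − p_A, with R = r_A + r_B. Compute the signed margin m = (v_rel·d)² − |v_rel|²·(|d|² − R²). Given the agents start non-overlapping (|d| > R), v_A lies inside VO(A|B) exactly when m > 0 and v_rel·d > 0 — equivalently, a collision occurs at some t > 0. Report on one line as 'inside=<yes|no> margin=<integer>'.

d = (2, 16),  |d|² = 260;  R = 5+6 = 11,  c = 260−11² = 139
v_rel = (-2, 5),  |v_rel|² = 29;  v_rel·d = (-2)·(2) + (5)·(16) = 76
29·t² − 152·t + 139 = 0  ⇒  m = 76² − 29·139 = 1745
m = 1745 > 0,  v_rel·d = 76 > 0  ⇒  inside

inside=yes margin=1745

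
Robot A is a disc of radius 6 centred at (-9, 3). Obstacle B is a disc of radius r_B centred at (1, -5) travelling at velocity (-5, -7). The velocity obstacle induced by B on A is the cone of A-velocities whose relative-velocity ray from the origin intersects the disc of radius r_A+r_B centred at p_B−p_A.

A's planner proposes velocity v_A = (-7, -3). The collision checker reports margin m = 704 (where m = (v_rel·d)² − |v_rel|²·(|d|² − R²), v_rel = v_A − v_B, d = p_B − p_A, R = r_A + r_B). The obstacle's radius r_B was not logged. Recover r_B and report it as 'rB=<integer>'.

m = 704
d = (10, -8);  v_rel = (-2, 4),  |v_rel|² = 20
v_rel×d = (-2)·(-8) − (4)·(10) = -24
since m = R²·20 − (-24)²:  R² = (576 + 704) / 20 = 64
R = √64 = 8  ⇒  r_B = 8 − 6 = 2

rB=2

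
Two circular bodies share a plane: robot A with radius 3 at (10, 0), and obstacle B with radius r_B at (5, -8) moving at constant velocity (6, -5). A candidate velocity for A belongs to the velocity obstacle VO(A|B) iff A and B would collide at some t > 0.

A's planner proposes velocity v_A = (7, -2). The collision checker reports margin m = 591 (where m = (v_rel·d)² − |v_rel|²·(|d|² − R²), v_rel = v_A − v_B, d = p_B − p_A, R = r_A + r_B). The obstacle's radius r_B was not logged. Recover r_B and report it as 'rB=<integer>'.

m = 591
d = (-5, -8);  v_rel = (1, 3),  |v_rel|² = 10
v_rel×d = (1)·(-8) − (3)·(-5) = 7
since m = R²·10 − 7²:  R² = (49 + 591) / 10 = 64
R = √64 = 8  ⇒  r_B = 8 − 3 = 5

rB=5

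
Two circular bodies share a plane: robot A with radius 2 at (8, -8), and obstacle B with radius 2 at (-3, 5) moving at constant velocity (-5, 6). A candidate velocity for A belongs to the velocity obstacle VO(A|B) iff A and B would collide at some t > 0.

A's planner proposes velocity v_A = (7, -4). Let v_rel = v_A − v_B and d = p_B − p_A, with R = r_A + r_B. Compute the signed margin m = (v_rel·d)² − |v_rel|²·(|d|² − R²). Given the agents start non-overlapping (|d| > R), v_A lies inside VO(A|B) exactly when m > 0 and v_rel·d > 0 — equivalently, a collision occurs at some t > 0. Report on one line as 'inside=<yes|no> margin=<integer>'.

d = (-11, 13),  |d|² = 290;  R = 2+2 = 4,  c = 290−4² = 274
v_rel = (12, -10),  |v_rel|² = 244;  v_rel·d = (12)·(-11) + (-10)·(13) = -262
244·t² + 524·t + 274 = 0  ⇒  m = (-262)² − 244·274 = 1788
m = 1788 > 0,  v_rel·d = -262 < 0  ⇒  outside

inside=no margin=1788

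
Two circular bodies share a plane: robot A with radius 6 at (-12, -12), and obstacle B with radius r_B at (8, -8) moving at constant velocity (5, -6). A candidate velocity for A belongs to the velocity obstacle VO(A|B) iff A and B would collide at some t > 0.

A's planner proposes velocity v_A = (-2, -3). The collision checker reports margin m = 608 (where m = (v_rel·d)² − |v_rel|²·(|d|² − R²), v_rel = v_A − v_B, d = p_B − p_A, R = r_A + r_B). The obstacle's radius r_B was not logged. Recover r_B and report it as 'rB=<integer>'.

m = 608
d = (20, 4);  v_rel = (-7, 3),  |v_rel|² = 58
v_rel×d = (-7)·(4) − (3)·(20) = -88
since m = R²·58 − (-88)²:  R² = (7744 + 608) / 58 = 144
R = √144 = 12  ⇒  r_B = 12 − 6 = 6

rB=6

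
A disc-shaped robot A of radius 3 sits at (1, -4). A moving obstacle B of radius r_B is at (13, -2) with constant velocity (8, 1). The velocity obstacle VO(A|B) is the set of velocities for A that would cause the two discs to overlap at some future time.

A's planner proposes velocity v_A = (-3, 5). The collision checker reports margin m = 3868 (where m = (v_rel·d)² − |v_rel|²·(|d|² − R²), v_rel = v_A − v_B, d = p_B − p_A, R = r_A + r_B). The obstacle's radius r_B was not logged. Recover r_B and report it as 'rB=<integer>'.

m = 3868
d = (12, 2);  v_rel = (-11, 4),  |v_rel|² = 137
v_rel×d = (-11)·(2) − (4)·(12) = -70
since m = R²·137 − (-70)²:  R² = (4900 + 3868) / 137 = 64
R = √64 = 8  ⇒  r_B = 8 − 3 = 5

rB=5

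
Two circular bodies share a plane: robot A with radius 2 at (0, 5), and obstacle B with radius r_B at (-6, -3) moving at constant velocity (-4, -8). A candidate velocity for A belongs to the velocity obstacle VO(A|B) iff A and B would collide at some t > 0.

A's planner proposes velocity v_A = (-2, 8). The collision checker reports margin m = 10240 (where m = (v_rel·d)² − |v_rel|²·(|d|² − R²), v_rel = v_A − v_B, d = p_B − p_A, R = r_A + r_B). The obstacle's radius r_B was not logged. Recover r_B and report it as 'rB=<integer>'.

m = 10240
d = (-6, -8);  v_rel = (2, 16),  |v_rel|² = 260
v_rel×d = (2)·(-8) − (16)·(-6) = 80
since m = R²·260 − 80²:  R² = (6400 + 10240) / 260 = 64
R = √64 = 8  ⇒  r_B = 8 − 2 = 6

rB=6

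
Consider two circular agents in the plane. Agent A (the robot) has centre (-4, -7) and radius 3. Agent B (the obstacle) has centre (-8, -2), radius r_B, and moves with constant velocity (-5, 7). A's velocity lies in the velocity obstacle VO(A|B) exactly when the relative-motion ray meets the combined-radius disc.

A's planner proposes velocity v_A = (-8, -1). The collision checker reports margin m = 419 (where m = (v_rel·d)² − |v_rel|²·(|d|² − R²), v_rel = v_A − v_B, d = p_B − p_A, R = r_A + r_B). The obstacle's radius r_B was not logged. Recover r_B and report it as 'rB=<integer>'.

m = 419
d = (-4, 5);  v_rel = (-3, -8),  |v_rel|² = 73
v_rel×d = (-3)·(5) − (-8)·(-4) = -47
since m = R²·73 − (-47)²:  R² = (2209 + 419) / 73 = 36
R = √36 = 6  ⇒  r_B = 6 − 3 = 3

rB=3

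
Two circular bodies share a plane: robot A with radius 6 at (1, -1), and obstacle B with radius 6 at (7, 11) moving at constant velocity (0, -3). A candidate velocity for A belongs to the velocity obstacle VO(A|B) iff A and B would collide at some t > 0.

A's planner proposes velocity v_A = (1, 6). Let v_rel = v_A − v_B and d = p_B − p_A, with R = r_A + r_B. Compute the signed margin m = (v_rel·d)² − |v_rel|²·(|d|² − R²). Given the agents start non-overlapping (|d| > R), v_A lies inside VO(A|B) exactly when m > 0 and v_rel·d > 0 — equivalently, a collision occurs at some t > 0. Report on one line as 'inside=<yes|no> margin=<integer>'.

d = (6, 12),  |d|² = 180;  R = 6+6 = 12,  c = 180−12² = 36
v_rel = (1, 9),  |v_rel|² = 82;  v_rel·d = (1)·(6) + (9)·(12) = 114
82·t² − 228·t + 36 = 0  ⇒  m = 114² − 82·36 = 10044
m = 10044 > 0,  v_rel·d = 114 > 0  ⇒  inside

inside=yes margin=10044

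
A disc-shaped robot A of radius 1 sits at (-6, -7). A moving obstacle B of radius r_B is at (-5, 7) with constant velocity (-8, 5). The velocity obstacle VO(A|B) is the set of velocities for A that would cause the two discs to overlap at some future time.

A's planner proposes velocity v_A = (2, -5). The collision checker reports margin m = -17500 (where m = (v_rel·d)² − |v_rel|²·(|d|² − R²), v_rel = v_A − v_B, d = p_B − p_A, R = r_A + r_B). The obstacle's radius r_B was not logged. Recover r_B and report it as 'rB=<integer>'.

m = -17500
d = (1, 14);  v_rel = (10, -10),  |v_rel|² = 200
v_rel×d = (10)·(14) − (-10)·(1) = 150
since m = R²·200 − 150²:  R² = (22500 + -17500) / 200 = 25
R = √25 = 5  ⇒  r_B = 5 − 1 = 4

rB=4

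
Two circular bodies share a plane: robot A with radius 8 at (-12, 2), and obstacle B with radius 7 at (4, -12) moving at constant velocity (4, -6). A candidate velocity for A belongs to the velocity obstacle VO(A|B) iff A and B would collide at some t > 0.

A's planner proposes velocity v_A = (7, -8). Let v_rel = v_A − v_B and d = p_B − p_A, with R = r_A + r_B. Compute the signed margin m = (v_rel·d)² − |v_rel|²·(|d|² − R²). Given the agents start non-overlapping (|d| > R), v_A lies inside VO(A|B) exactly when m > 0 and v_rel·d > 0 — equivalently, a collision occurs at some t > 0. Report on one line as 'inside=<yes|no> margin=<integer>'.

d = (16, -14),  |d|² = 452;  R = 8+7 = 15,  c = 452−15² = 227
v_rel = (3, -2),  |v_rel|² = 13;  v_rel·d = (3)·(16) + (-2)·(-14) = 76
13·t² − 152·t + 227 = 0  ⇒  m = 76² − 13·227 = 2825
m = 2825 > 0,  v_rel·d = 76 > 0  ⇒  inside

inside=yes margin=2825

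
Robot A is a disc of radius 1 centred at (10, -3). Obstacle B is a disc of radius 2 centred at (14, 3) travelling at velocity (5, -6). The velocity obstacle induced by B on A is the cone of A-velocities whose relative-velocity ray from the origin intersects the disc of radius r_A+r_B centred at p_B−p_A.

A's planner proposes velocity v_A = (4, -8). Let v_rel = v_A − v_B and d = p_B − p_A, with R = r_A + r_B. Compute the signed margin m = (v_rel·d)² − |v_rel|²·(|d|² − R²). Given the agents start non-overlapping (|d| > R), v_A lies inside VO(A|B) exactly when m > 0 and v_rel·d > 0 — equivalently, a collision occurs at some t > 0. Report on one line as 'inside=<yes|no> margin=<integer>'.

d = (4, 6),  |d|² = 52;  R = 1+2 = 3,  c = 52−3² = 43
v_rel = (-1, -2),  |v_rel|² = 5;  v_rel·d = (-1)·(4) + (-2)·(6) = -16
5·t² + 32·t + 43 = 0  ⇒  m = (-16)² − 5·43 = 41
m = 41 > 0,  v_rel·d = -16 < 0  ⇒  outside

inside=no margin=41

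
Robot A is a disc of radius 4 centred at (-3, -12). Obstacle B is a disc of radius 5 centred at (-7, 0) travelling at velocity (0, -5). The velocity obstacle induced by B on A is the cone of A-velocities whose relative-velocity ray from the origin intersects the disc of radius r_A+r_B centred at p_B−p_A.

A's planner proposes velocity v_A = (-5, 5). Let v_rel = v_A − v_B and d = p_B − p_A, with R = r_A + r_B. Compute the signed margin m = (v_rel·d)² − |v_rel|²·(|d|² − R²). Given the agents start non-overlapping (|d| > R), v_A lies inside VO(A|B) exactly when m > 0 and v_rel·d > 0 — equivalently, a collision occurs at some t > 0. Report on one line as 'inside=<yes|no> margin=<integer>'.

d = (-4, 12),  |d|² = 160;  R = 4+5 = 9,  c = 160−9² = 79
v_rel = (-5, 10),  |v_rel|² = 125;  v_rel·d = (-5)·(-4) + (10)·(12) = 140
125·t² − 280·t + 79 = 0  ⇒  m = 140² − 125·79 = 9725
m = 9725 > 0,  v_rel·d = 140 > 0  ⇒  inside

inside=yes margin=9725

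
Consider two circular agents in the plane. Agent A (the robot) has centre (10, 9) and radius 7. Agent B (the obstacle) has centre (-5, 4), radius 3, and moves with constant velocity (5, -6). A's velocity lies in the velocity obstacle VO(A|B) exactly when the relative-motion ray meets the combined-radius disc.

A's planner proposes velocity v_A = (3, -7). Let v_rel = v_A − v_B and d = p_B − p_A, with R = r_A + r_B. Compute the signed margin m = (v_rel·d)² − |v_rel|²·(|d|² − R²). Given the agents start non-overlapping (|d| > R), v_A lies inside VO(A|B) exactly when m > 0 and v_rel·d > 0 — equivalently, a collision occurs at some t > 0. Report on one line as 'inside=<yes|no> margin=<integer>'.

d = (-15, -5),  |d|² = 250;  R = 7+3 = 10,  c = 250−10² = 150
v_rel = (-2, -1),  |v_rel|² = 5;  v_rel·d = (-2)·(-15) + (-1)·(-5) = 35
5·t² − 70·t + 150 = 0  ⇒  m = 35² − 5·150 = 475
m = 475 > 0,  v_rel·d = 35 > 0  ⇒  inside

inside=yes margin=475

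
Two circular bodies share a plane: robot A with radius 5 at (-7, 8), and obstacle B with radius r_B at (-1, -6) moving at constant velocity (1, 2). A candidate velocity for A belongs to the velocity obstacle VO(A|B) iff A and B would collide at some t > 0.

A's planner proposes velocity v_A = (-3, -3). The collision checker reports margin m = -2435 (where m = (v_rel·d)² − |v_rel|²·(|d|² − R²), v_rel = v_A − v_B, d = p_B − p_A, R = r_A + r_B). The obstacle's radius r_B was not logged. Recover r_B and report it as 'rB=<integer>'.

m = -2435
d = (6, -14);  v_rel = (-4, -5),  |v_rel|² = 41
v_rel×d = (-4)·(-14) − (-5)·(6) = 86
since m = R²·41 − 86²:  R² = (7396 + -2435) / 41 = 121
R = √121 = 11  ⇒  r_B = 11 − 5 = 6

rB=6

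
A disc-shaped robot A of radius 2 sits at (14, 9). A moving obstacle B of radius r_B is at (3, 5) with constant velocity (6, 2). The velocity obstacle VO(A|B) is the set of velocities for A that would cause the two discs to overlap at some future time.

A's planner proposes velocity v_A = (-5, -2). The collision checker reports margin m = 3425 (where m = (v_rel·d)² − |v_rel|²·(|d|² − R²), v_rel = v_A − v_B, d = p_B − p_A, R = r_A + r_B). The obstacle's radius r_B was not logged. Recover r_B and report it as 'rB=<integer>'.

m = 3425
d = (-11, -4);  v_rel = (-11, -4),  |v_rel|² = 137
v_rel×d = (-11)·(-4) − (-4)·(-11) = 0
since m = R²·137 − 0²:  R² = (0 + 3425) / 137 = 25
R = √25 = 5  ⇒  r_B = 5 − 2 = 3

rB=3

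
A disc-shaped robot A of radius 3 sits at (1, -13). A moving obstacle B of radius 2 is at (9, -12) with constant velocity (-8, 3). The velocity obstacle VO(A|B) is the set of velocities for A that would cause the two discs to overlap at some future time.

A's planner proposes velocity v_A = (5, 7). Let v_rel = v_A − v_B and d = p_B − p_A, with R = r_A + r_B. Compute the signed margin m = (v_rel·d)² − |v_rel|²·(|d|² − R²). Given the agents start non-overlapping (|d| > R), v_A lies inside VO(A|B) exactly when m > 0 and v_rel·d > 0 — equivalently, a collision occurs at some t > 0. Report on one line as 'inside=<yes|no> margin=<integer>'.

d = (8, 1),  |d|² = 65;  R = 3+2 = 5,  c = 65−5² = 40
v_rel = (13, 4),  |v_rel|² = 185;  v_rel·d = (13)·(8) + (4)·(1) = 108
185·t² − 216·t + 40 = 0  ⇒  m = 108² − 185·40 = 4264
m = 4264 > 0,  v_rel·d = 108 > 0  ⇒  inside

inside=yes margin=4264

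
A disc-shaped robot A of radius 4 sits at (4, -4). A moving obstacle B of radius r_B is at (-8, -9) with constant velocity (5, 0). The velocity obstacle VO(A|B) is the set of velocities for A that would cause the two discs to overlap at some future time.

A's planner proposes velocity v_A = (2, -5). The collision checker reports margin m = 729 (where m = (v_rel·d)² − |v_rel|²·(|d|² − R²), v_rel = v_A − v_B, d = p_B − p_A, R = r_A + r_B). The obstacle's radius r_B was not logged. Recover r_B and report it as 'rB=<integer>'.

m = 729
d = (-12, -5);  v_rel = (-3, -5),  |v_rel|² = 34
v_rel×d = (-3)·(-5) − (-5)·(-12) = -45
since m = R²·34 − (-45)²:  R² = (2025 + 729) / 34 = 81
R = √81 = 9  ⇒  r_B = 9 − 4 = 5

rB=5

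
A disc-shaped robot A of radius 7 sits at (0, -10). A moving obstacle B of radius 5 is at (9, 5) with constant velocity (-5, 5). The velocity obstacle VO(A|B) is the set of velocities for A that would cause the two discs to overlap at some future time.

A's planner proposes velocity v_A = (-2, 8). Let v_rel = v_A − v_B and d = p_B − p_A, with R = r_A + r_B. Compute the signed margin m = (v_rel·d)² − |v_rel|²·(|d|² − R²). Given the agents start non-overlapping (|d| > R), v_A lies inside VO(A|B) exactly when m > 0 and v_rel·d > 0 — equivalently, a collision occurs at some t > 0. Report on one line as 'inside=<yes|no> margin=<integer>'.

d = (9, 15),  |d|² = 306;  R = 7+5 = 12,  c = 306−12² = 162
v_rel = (3, 3),  |v_rel|² = 18;  v_rel·d = (3)·(9) + (3)·(15) = 72
18·t² − 144·t + 162 = 0  ⇒  m = 72² − 18·162 = 2268
m = 2268 > 0,  v_rel·d = 72 > 0  ⇒  inside

inside=yes margin=2268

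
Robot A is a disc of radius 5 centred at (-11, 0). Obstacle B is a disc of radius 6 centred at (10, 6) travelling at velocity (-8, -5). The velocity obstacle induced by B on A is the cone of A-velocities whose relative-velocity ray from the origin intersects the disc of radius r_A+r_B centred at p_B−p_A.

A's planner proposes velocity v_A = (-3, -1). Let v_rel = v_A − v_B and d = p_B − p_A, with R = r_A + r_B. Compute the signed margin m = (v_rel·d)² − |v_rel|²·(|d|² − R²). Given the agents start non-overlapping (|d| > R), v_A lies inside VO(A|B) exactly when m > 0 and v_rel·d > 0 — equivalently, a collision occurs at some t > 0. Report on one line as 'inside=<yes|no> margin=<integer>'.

d = (21, 6),  |d|² = 477;  R = 5+6 = 11,  c = 477−11² = 356
v_rel = (5, 4),  |v_rel|² = 41;  v_rel·d = (5)·(21) + (4)·(6) = 129
41·t² − 258·t + 356 = 0  ⇒  m = 129² − 41·356 = 2045
m = 2045 > 0,  v_rel·d = 129 > 0  ⇒  inside

inside=yes margin=2045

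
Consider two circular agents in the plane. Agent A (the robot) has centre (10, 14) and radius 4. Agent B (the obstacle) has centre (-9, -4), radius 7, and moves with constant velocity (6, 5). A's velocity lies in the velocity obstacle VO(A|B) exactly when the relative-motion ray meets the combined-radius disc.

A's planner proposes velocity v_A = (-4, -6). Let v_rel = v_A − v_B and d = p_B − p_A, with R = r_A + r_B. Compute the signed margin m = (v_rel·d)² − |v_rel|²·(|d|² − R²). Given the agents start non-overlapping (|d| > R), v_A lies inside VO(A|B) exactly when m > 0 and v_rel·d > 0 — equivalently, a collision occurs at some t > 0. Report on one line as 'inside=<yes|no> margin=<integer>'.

d = (-19, -18),  |d|² = 685;  R = 4+7 = 11,  c = 685−11² = 564
v_rel = (-10, -11),  |v_rel|² = 221;  v_rel·d = (-10)·(-19) + (-11)·(-18) = 388
221·t² − 776·t + 564 = 0  ⇒  m = 388² − 221·564 = 25900
m = 25900 > 0,  v_rel·d = 388 > 0  ⇒  inside

inside=yes margin=25900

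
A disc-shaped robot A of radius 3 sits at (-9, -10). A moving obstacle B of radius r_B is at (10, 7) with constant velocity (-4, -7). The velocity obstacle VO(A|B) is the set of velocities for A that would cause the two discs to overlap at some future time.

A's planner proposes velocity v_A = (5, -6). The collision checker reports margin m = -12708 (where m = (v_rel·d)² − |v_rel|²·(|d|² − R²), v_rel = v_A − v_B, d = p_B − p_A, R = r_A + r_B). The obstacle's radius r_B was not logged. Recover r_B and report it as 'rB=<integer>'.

m = -12708
d = (19, 17);  v_rel = (9, 1),  |v_rel|² = 82
v_rel×d = (9)·(17) − (1)·(19) = 134
since m = R²·82 − 134²:  R² = (17956 + -12708) / 82 = 64
R = √64 = 8  ⇒  r_B = 8 − 3 = 5

rB=5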